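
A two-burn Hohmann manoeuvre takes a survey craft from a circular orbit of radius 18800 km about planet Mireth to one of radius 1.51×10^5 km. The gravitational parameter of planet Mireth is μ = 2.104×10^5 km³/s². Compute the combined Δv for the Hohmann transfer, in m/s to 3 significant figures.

Δv = 1740 m/s

The Hohmann ellipse has a_t = (r₁ + r₂)/2 = 84900 km.
Circular speed at r₁: v₁ = √(μ/r₁) = √(2.104×10^5/18800) = 3.345 km/s.
Transfer-orbit speed at r₁ (v² = μ(2/r − 1/a)): v_p = √[μ(2/r₁ − 1/a_t)] = 4.461 km/s.
First burn Δv₁ = |v_p − v₁| = 1.116 km/s.
At r₂, v₂ = √(μ/r₂) = 1.1804 km/s.
Transfer-orbit speed at r₂: v_a = √[μ(2/r₂ − 1/a_t)] = 0.55547 km/s.
Second burn Δv₂ = |v₂ − v_a| = 0.6249 km/s.
Δv = Δv₁ + Δv₂ = 1.116 + 0.6249 = 1.741 km/s.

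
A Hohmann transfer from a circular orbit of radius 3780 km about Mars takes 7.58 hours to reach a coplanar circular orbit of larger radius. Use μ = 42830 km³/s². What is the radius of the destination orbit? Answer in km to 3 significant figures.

Transfer time t = 7.58 hours = 27288 s, and t = π√(a_t³/μ).
So a_t = (μ t²/π²)^(1/3) = (42830 × (27288)² / π²)^(1/3) = 14784 km.
Since a_t = (r₁ + r₂)/2, r₂ = 2a_t − r₁ = 2×14784 − 3780 = 25788 km.

r₂ = 25800 km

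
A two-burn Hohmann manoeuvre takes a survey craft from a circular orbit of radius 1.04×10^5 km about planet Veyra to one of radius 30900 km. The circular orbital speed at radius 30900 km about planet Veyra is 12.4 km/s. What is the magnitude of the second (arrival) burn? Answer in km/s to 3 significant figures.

From the circular-orbit relation v² = μ/r at r = 30900 km: μ = v²r = (12.4)² × 30900 = 4.75118×10^6 km³/s².
Transfer-ellipse semi-major axis a_t = (r₁ + r₂)/2 = (1.040×10^5 + 30900)/2 = 67450 km.
Circular speed at r = 30900 km: v_c = √(μ/r) = 12.400 km/s.
Transfer-orbit speed at the same r (vis-viva, a = a_t): v_t = √[μ(2/r − 1/a_t)] = 15.397 km/s.
Δv₂ = |v_t − v_c| = |15.397 − 12.400| = 2.997 km/s.

Δv₂ = 3.00 km/s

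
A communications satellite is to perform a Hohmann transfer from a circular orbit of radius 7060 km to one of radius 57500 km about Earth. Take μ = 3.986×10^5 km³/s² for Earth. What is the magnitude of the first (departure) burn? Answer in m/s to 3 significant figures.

Δv₁ = 2510 m/s

The Hohmann ellipse has a_t = (r₁ + r₂)/2 = 32280 km.
On the circular orbit at r = 7060 km, v_c = √(μ/r) = 7.513915 km/s.
Transfer-orbit speed at the same r (vis-viva, a = a_t): v_t = √[μ(2/r − 1/a_t)] = 10.02844 km/s.
Δv₁ = |v_t − v_c| = |10.02844 − 7.513915| = 2.515 km/s.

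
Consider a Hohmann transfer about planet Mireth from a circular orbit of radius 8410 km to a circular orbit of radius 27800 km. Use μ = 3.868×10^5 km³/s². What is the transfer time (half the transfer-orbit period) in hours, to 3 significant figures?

t = 3.42 hours

Semi-major axis of the transfer orbit: a_t = (8410 + 27800)/2 = 18105 km.
By Kepler's third law the transfer-orbit period is T = 2π√(a_t³/μ), so t = T/2 = 12310 s.
Converting: 12310 s ÷ 3600 s/hour = 3.42 hours.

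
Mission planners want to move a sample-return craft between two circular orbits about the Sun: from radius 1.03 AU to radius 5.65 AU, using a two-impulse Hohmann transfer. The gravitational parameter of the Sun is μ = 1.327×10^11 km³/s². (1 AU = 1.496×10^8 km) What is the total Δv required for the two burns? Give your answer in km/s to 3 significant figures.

In km: r₁ = 1.03 × 1.496×10^8 = 1.54088×10^8 km; r₂ = 5.65 × 1.496×10^8 = 8.4524×10^8 km.
The Hohmann ellipse has a_t = (r₁ + r₂)/2 = 4.99664×10^8 km.
At r₁ the circular-orbit speed is v₁ = √(μ/r₁) = 29.346 km/s.
On the transfer ellipse at r₁, vis-viva gives v_p = √[μ(2/r₁ − 1/a_t)] = 38.168 km/s.
First burn Δv₁ = |v_p − v₁| = 8.822 km/s.
Circular speed at r₂: v₂ = √(μ/r₂) = 12.53 km/s.
Transfer-orbit speed at r₂: v_a = √[μ(2/r₂ − 1/a_t)] = 6.958 km/s.
Second burn Δv₂ = |v₂ − v_a| = 5.572 km/s.
Total Δv = Δv₁ + Δv₂ = 14.39 km/s.

Δv = 14.4 km/s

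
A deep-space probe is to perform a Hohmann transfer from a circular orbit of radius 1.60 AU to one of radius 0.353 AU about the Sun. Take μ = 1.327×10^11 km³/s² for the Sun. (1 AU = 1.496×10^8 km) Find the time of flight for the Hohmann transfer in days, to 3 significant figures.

t = 176 days

In km: r₁ = 1.60 × 1.496×10^8 = 2.3936×10^8 km; r₂ = 0.353 × 1.496×10^8 = 5.28088×10^7 km.
The Hohmann ellipse has a_t = (r₁ + r₂)/2 = 1.460844×10^8 km.
Transfer time t = π√(a_t³/μ) = π√((1.460844×10^8)³ / 1.327×10^11) = 1.523×10^7 s.
Converting: 1.523×10^7 s ÷ 86400 s/day = 176 days.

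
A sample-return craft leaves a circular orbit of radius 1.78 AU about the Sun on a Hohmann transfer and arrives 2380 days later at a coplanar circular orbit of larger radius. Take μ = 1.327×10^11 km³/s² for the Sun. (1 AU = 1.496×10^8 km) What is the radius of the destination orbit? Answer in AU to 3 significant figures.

In km: r₁ = 1.78 × 1.496×10^8 = 2.66288×10^8 km.
Transfer time t = 2380 days = 2.05632×10^8 s, and t = π√(a_t³/μ).
So a_t = (μ t²/π²)^(1/3) = (1.327×10^11 × (2.05632×10^8)² / π²)^(1/3) = 8.2842×10^8 km.
Since a_t = (r₁ + r₂)/2, r₂ = 2a_t − r₁ = 2×8.2842×10^8 − 2.66288×10^8 = 1.390552×10^9 km.
In AU: r₂ = 1.390552×10^9 / 1.496×10^8 = 9.30 AU.

r₂ = 9.30 AU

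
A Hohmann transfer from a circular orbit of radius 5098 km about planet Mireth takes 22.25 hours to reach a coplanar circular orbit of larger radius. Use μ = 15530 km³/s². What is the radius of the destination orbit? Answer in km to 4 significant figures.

Transfer time t = 22.25 hours = 80100 s, and t = π√(a_t³/μ).
So a_t = (μ t²/π²)^(1/3) = (15530 × (80100)² / π²)^(1/3) = 21613 km.
Since a_t = (r₁ + r₂)/2, r₂ = 2a_t − r₁ = 2×21613 − 5098 = 38128 km.

r₂ = 38130 km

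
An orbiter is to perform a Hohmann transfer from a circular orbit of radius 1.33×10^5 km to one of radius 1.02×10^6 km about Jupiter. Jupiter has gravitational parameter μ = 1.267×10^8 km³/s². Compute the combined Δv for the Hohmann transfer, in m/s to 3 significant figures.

Semi-major axis of the transfer orbit: a_t = (1.330×10^5 + 1.020×10^6)/2 = 5.765×10^5 km.
At r₁ the circular-orbit speed is v₁ = √(μ/r₁) = 30.86 km/s.
Transfer-orbit speed at r₁ (vis-viva equation): v_p = √[μ(2/r₁ − 1/a_t)] = 41.05 km/s.
First burn Δv₁ = |v_p − v₁| = 10.19 km/s.
At r₂, v₂ = √(μ/r₂) = 11.145 km/s.
Transfer-orbit speed at r₂: v_a = √[μ(2/r₂ − 1/a_t)] = 5.3532 km/s.
Second burn Δv₂ = |v₂ − v_a| = 5.792 km/s.
Total Δv = Δv₁ + Δv₂ = 15.98 km/s.

Δv = 16000 m/s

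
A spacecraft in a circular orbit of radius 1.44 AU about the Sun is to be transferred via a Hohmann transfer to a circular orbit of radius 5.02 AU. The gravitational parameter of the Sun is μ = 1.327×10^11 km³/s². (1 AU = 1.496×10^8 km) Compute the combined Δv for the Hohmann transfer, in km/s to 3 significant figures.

Δv = 10.5 km/s

In km: r₁ = 1.44 × 1.496×10^8 = 2.15424×10^8 km; r₂ = 5.02 × 1.496×10^8 = 7.50992×10^8 km.
Semi-major axis of the transfer orbit: a_t = (2.15424×10^8 + 7.50992×10^8)/2 = 4.83208×10^8 km.
At r₁ the circular-orbit speed is v₁ = √(μ/r₁) = 24.819 km/s.
On the transfer ellipse at r₁, v² = μ(2/r − 1/a) gives v_p = √[μ(2/r₁ − 1/a_t)] = 30.941 km/s.
First burn Δv₁ = |v_p − v₁| = 6.122 km/s.
Circular speed at r₂: v₂ = √(μ/r₂) = 13.293 km/s.
Transfer-orbit speed at r₂: v_a = √[μ(2/r₂ − 1/a_t)] = 8.8756 km/s.
Second burn Δv₂ = |v₂ − v_a| = 4.417 km/s.
Total Δv = Δv₁ + Δv₂ = 10.54 km/s.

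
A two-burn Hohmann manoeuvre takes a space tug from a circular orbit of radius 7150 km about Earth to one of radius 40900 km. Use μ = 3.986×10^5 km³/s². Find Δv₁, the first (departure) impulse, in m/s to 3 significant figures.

The Hohmann ellipse has a_t = (r₁ + r₂)/2 = 24025 km.
On the circular orbit at r = 7150 km, v_c = √(μ/r) = 7.4665 km/s.
Vis-viva on the transfer ellipse at r = 7150 km gives v_t = √[μ(2/r − 1/a_t)] = 9.7419 km/s.
Δv₁ = |v_t − v_c| = |9.7419 − 7.4665| = 2.275 km/s.

Δv₁ = 2280 m/s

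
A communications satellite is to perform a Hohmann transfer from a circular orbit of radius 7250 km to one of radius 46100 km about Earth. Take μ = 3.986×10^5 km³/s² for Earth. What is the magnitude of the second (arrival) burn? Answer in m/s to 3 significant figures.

The Hohmann ellipse has a_t = (r₁ + r₂)/2 = 26675 km.
On the circular orbit at r = 46100 km, v_c = √(μ/r) = 2.94048 km/s.
Vis-viva on the transfer ellipse at r = 46100 km gives v_t = √[μ(2/r − 1/a_t)] = 1.53297 km/s.
Δv₂ = |v_t − v_c| = |1.53297 − 2.94048| = 1.408 km/s.

Δv₂ = 1410 m/s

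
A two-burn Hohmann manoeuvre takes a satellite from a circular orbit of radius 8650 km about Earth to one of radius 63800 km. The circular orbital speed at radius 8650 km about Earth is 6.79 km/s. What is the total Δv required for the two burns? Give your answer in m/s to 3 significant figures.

From the circular-orbit relation v² = μ/r at r = 8650 km: μ = v²r = (6.79)² × 8650 = 3.98800×10^5 km³/s².
The Hohmann ellipse has a_t = (r₁ + r₂)/2 = 36225 km.
Circular speed at r₁: v₁ = √(μ/r₁) = √(3.98800×10^5/8650) = 6.790 km/s.
On the transfer ellipse at r₁, vis-viva equation gives v_p = √[μ(2/r₁ − 1/a_t)] = 9.011 km/s.
First burn Δv₁ = |v_p − v₁| = 2.221 km/s.
At r₂, v₂ = √(μ/r₂) = 2.500 km/s.
Transfer-orbit speed at r₂: v_a = √[μ(2/r₂ − 1/a_t)] = 1.222 km/s.
Second burn Δv₂ = |v₂ − v_a| = 1.278 km/s.
Δv = Δv₁ + Δv₂ = 2.221 + 1.278 = 3.499 km/s.

Δv = 3500 m/s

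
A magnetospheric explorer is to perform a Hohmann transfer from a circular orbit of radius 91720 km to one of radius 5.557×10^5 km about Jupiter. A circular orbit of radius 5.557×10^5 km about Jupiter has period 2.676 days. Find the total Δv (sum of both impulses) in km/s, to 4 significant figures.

Δv = 18.59 km/s

From Kepler's third law T² = 4π²r³/μ at r = 5.557×10^5 km, T = 2.676 days = 2.676 × 86400 s = 2.312064×10^5 s: μ = 4π²r³/T² = 1.26731×10^8 km³/s².
Semi-major axis of the transfer orbit: a_t = (91720 + 5.557×10^5)/2 = 3.2371×10^5 km.
At r₁ the circular-orbit speed is v₁ = √(μ/r₁) = 37.17 km/s.
Transfer-orbit speed at r₁ (vis-viva): v_p = √[μ(2/r₁ − 1/a_t)] = 48.70 km/s.
First burn Δv₁ = |v_p − v₁| = 11.53 km/s.
Circular speed at r₂: v₂ = √(μ/r₂) = 15.1015 km/s.
Transfer-orbit speed at r₂: v_a = √[μ(2/r₂ − 1/a_t)] = 8.03849 km/s.
Second burn Δv₂ = |v₂ − v_a| = 7.063 km/s.
Total Δv = Δv₁ + Δv₂ = 18.59 km/s.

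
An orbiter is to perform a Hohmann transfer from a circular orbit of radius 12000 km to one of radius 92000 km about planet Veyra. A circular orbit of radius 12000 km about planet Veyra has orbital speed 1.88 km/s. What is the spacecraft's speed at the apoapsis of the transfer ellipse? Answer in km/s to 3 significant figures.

v = 0.326 km/s

From the circular-orbit relation v² = μ/r at r = 12000 km: μ = v²r = (1.88)² × 12000 = 42412.8 km³/s².
The Hohmann ellipse has a_t = (r₁ + r₂)/2 = 52000 km.
The apoapsis of the transfer ellipse is at r = 92000 km.
Vis-viva: v = √[μ(2/r − 1/a_t)] = √[42412.8 × (2/92000 − 1/52000)] = 0.3262 km/s.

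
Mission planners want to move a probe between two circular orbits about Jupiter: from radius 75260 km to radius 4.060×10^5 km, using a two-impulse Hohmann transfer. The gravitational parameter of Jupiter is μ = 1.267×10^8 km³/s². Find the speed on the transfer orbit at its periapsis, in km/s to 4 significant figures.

The Hohmann ellipse has a_t = (r₁ + r₂)/2 = 2.4063×10^5 km.
The periapsis of the transfer ellipse is at r = 75260 km.
Vis-viva: v = √[μ(2/r − 1/a_t)] = √[1.267×10^8 × (2/75260 − 1/2.4063×10^5)] = 53.30 km/s.

v = 53.30 km/s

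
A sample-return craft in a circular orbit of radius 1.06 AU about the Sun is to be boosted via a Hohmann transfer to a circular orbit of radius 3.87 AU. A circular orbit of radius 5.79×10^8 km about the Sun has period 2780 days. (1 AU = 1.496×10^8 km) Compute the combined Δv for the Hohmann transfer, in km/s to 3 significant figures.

Δv = 12.5 km/s

From Kepler's third law T² = 4π²r³/μ at r = 5.79×10^8 km, T = 2780 days = 2780 × 86400 s = 2.40192×10^8 s: μ = 4π²r³/T² = 1.32825×10^11 km³/s².
In km: r₁ = 1.06 × 1.496×10^8 = 1.58576×10^8 km; r₂ = 3.87 × 1.496×10^8 = 5.78952×10^8 km.
The Hohmann ellipse has a_t = (r₁ + r₂)/2 = 3.68764×10^8 km.
Circular speed at r₁: v₁ = √(μ/r₁) = √(1.32825×10^11/1.58576×10^8) = 28.941 km/s.
On the transfer ellipse at r₁, vis-viva gives v_p = √[μ(2/r₁ − 1/a_t)] = 36.263 km/s.
First burn Δv₁ = |v_p − v₁| = 7.322 km/s.
Circular speed at r₂: v₂ = √(μ/r₂) = 15.147 km/s.
Transfer-orbit speed at r₂: v_a = √[μ(2/r₂ − 1/a_t)] = 9.9326 km/s.
Second burn Δv₂ = |v₂ − v_a| = 5.214 km/s.
Total Δv = Δv₁ + Δv₂ = 12.54 km/s.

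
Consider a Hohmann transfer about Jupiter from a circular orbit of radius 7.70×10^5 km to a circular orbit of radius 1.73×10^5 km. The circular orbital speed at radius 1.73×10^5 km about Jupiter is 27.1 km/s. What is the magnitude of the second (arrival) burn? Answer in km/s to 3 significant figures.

Δv₂ = 7.53 km/s

From the circular-orbit relation v² = μ/r at r = 1.73×10^5 km: μ = v²r = (27.1)² × 1.73×10^5 = 1.27053×10^8 km³/s².
The Hohmann ellipse has a_t = (r₁ + r₂)/2 = 4.715×10^5 km.
Circular speed at r = 1.730×10^5 km: v_c = √(μ/r) = 27.100 km/s.
Vis-viva on the transfer ellipse at r = 1.730×10^5 km gives v_t = √[μ(2/r − 1/a_t)] = 34.632 km/s.
Δv₂ = |v_t − v_c| = |34.632 − 27.100| = 7.532 km/s.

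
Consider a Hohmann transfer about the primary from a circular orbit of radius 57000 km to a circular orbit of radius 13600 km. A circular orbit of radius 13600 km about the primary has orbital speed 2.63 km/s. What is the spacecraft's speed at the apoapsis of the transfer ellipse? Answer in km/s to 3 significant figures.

From the circular-orbit relation v² = μ/r at r = 13600 km: μ = v²r = (2.63)² × 13600 = 94069.8 km³/s².
Semi-major axis of the transfer orbit: a_t = (57000 + 13600)/2 = 35300 km.
The apoapsis of the transfer ellipse is at r = 57000 km.
Applying v² = μ(2/r − 1/a_t): v = 0.7974 km/s.

v = 0.797 km/s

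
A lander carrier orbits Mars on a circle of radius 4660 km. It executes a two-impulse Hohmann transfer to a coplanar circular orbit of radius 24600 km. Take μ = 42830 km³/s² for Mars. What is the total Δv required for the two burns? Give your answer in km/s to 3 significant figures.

Δv = 1.47 km/s

The Hohmann ellipse has a_t = (r₁ + r₂)/2 = 14630 km.
Circular speed at r₁: v₁ = √(μ/r₁) = √(42830/4660) = 3.0317 km/s.
Transfer-orbit speed at r₁ (vis-viva equation): v_p = √[μ(2/r₁ − 1/a_t)] = 3.9312 km/s.
First burn Δv₁ = |v_p − v₁| = 0.8995 km/s.
Circular speed at r₂: v₂ = √(μ/r₂) = 1.3195 km/s.
Transfer-orbit speed at r₂: v_a = √[μ(2/r₂ − 1/a_t)] = 0.74469 km/s.
Second burn Δv₂ = |v₂ − v_a| = 0.5748 km/s.
Total Δv = Δv₁ + Δv₂ = 1.474 km/s.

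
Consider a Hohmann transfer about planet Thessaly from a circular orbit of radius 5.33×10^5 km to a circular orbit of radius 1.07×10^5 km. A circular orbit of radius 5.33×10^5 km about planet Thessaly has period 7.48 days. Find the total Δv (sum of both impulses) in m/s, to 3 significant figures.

From Kepler's third law T² = 4π²r³/μ at r = 5.33×10^5 km, T = 7.48 days = 7.48 × 86400 s = 6.46272×10^5 s: μ = 4π²r³/T² = 1.43123×10^7 km³/s².
Semi-major axis of the transfer orbit: a_t = (5.330×10^5 + 1.070×10^5)/2 = 3.200×10^5 km.
At r₁ the circular-orbit speed is v₁ = √(μ/r₁) = 5.1819 km/s.
Transfer-orbit speed at r₁ (vis-viva): v_a = √[μ(2/r₁ − 1/a_t)] = 2.9965 km/s.
First burn Δv₁ = |v_a − v₁| = 2.185 km/s.
At r₂, v₂ = √(μ/r₂) = 11.565 km/s.
Transfer-orbit speed at r₂: v_p = √[μ(2/r₂ − 1/a_t)] = 14.926 km/s.
Second burn Δv₂ = |v₂ − v_p| = 3.361 km/s.
Total Δv = Δv₁ + Δv₂ = 5.546 km/s.

Δv = 5550 m/s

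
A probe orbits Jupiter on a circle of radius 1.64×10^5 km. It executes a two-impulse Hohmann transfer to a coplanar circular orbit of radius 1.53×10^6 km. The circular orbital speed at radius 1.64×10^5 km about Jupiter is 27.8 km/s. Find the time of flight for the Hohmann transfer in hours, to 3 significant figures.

From the circular-orbit relation v² = μ/r at r = 1.64×10^5 km: μ = v²r = (27.8)² × 1.64×10^5 = 1.26746×10^8 km³/s².
Semi-major axis of the transfer orbit: a_t = (1.640×10^5 + 1.530×10^6)/2 = 8.470×10^5 km.
Transfer time t = π√(a_t³/μ) = π√((8.470×10^5)³ / 1.26746×10^8) = 2.175×10^5 s.
Converting: 2.175×10^5 s ÷ 3600 s/hour = 60.4 hours.

t = 60.4 hours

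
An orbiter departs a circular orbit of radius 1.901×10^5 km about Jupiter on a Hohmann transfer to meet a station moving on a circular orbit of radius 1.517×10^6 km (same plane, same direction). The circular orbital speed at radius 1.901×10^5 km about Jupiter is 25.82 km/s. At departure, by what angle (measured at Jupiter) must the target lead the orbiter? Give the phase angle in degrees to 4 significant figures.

From the circular-orbit relation v² = μ/r at r = 1.901×10^5 km: μ = v²r = (25.82)² × 1.901×10^5 = 1.26734×10^8 km³/s².
Semi-major axis of the transfer orbit: a_t = (1.901×10^5 + 1.517×10^6)/2 = 8.5355×10^5 km.
The half-period of the transfer ellipse is t = π√(a_t³/μ) = 2.201×10^5 s.
The target's mean motion on its circular orbit is ω₂ = √(μ/r₂³) = 6.025×10^-6 rad/s.
Angle swept by the target during transfer: ω₂·t = 1.326 rad = 75.97°.
The orbiter traverses 180° on the transfer ellipse, so the target must lead by 180° − 75.97° = 104.0°.

φ = 104.0°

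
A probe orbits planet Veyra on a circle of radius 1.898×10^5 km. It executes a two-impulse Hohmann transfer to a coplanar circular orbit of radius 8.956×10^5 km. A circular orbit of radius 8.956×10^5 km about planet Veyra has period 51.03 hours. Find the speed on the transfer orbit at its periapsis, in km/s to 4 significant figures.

v = 85.48 km/s

From Kepler's third law T² = 4π²r³/μ at r = 8.956×10^5 km, T = 51.03 hours = 51.03 × 3600 s = 1.83708×10^5 s: μ = 4π²r³/T² = 8.40322×10^8 km³/s².
Semi-major axis of the transfer orbit: a_t = (1.898×10^5 + 8.956×10^5)/2 = 5.427×10^5 km.
The periapsis of the transfer ellipse is at r = 1.898×10^5 km.
From the vis-viva equation, v = √[μ(2/r − 1/a_t)] = 85.48 km/s.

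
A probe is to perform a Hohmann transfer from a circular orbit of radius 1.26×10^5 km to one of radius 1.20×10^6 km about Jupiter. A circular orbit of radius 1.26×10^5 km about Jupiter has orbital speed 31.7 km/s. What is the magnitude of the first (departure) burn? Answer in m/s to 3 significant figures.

From the circular-orbit relation v² = μ/r at r = 1.26×10^5 km: μ = v²r = (31.7)² × 1.26×10^5 = 1.26616×10^8 km³/s².
The Hohmann ellipse has a_t = (r₁ + r₂)/2 = 6.630×10^5 km.
On the circular orbit at r = 1.260×10^5 km, v_c = √(μ/r) = 31.70 km/s.
Transfer-orbit speed at the same r (vis-viva, a = a_t): v_t = √[μ(2/r − 1/a_t)] = 42.65 km/s.
Δv₁ = |v_t − v_c| = |42.65 − 31.70| = 10.95 km/s.

Δv₁ = 10900 m/s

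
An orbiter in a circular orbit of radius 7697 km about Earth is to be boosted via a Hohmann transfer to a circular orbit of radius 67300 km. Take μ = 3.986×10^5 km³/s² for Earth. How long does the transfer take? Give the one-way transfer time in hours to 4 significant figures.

Transfer-ellipse semi-major axis a_t = (r₁ + r₂)/2 = (7697 + 67300)/2 = 37498.5 km.
By Kepler's third law the transfer-orbit period is T = 2π√(a_t³/μ), so t = T/2 = 36130 s.
Converting: 36130 s ÷ 3600 s/hour = 10.04 hours.

t = 10.04 hours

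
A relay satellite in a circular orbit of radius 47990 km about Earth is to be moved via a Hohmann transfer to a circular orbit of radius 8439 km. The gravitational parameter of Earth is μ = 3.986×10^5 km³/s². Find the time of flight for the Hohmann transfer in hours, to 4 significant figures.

t = 6.551 hours

Transfer-ellipse semi-major axis a_t = (r₁ + r₂)/2 = (47990 + 8439)/2 = 28214.5 km.
By Kepler's third law the transfer-orbit period is T = 2π√(a_t³/μ), so t = T/2 = 23582 s.
Converting: 23582 s ÷ 3600 s/hour = 6.551 hours.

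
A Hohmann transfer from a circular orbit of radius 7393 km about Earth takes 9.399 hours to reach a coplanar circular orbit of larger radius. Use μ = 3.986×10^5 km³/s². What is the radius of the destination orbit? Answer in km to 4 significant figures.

r₂ = 64390 km

Transfer time t = 9.399 hours = 33836.4 s, and t = π√(a_t³/μ).
So a_t = (μ t²/π²)^(1/3) = (3.986×10^5 × (33836.4)² / π²)^(1/3) = 35892 km.
Since a_t = (r₁ + r₂)/2, r₂ = 2a_t − r₁ = 2×35892 − 7393 = 64391 km.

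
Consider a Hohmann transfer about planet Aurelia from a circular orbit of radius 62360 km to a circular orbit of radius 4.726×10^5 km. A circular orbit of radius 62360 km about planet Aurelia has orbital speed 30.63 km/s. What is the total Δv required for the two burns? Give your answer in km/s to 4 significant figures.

From the circular-orbit relation v² = μ/r at r = 62360 km: μ = v²r = (30.63)² × 62360 = 5.85060×10^7 km³/s².
The Hohmann ellipse has a_t = (r₁ + r₂)/2 = 2.6748×10^5 km.
Circular speed at r₁: v₁ = √(μ/r₁) = √(5.85060×10^7/62360) = 30.630 km/s.
Transfer-orbit speed at r₁ (vis-viva): v_p = √[μ(2/r₁ − 1/a_t)] = 40.714 km/s.
First burn Δv₁ = |v_p − v₁| = 10.084 km/s.
Circular speed at r₂: v₂ = √(μ/r₂) = 11.1264 km/s.
Transfer-orbit speed at r₂: v_a = √[μ(2/r₂ − 1/a_t)] = 5.37230 km/s.
Second burn Δv₂ = |v₂ − v_a| = 5.7541 km/s.
Δv = Δv₁ + Δv₂ = 10.084 + 5.7541 = 15.84 km/s.

Δv = 15.84 km/s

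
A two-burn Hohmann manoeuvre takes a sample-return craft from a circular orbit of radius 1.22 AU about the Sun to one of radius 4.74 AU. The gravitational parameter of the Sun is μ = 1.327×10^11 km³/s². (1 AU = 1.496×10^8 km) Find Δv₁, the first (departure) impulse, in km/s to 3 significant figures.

Δv₁ = 7.04 km/s

In km: r₁ = 1.22 × 1.496×10^8 = 1.82512×10^8 km; r₂ = 4.74 × 1.496×10^8 = 7.09104×10^8 km.
Semi-major axis of the transfer orbit: a_t = (1.82512×10^8 + 7.09104×10^8)/2 = 4.45808×10^8 km.
Circular speed at r = 1.82512×10^8 km: v_c = √(μ/r) = 26.964 km/s.
Transfer-orbit speed at the same r (vis-viva, a = a_t): v_t = √[μ(2/r − 1/a_t)] = 34.007 km/s.
Δv₁ = |v_t − v_c| = |34.007 − 26.964| = 7.043 km/s.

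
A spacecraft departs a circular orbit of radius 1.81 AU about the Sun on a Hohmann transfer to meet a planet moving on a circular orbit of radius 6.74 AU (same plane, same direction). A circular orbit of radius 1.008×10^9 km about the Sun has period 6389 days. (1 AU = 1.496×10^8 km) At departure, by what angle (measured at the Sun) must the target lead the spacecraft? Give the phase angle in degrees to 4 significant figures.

From Kepler's third law T² = 4π²r³/μ at r = 1.008×10^9 km, T = 6389 days = 6389 × 86400 s = 5.520096×10^8 s: μ = 4π²r³/T² = 1.32693×10^11 km³/s².
In km: r₁ = 1.81 × 1.496×10^8 = 2.70776×10^8 km; r₂ = 6.74 × 1.496×10^8 = 1.008304×10^9 km.
The Hohmann ellipse has a_t = (r₁ + r₂)/2 = 6.3954×10^8 km.
The half-period of the transfer ellipse is t = π√(a_t³/μ) = 1.3948×10^8 s.
Target angular speed ω₂ = √(μ/r₂³) = 1.1377×10^-8 rad/s.
Angle swept by the target during transfer: ω₂·t = 1.587 rad = 90.93°.
Arrival is 180° from departure on the ellipse, so φ = 180° − 90.93° = 89.07°.

φ = 89.07°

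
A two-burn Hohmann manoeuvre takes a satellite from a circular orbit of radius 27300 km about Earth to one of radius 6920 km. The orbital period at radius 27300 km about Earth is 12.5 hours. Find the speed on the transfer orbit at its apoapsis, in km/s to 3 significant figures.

From Kepler's third law T² = 4π²r³/μ at r = 27300 km, T = 12.5 hours = 12.5 × 3600 s = 45000 s: μ = 4π²r³/T² = 3.96664×10^5 km³/s².
The Hohmann ellipse has a_t = (r₁ + r₂)/2 = 17110 km.
At apoapsis, r = 27300 km.
Applying v² = μ(2/r − 1/a_t): v = 2.424 km/s.

v = 2.42 km/s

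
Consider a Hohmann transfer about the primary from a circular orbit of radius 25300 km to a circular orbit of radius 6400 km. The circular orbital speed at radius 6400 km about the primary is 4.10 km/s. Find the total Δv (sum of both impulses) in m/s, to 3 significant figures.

Δv = 1830 m/s

From the circular-orbit relation v² = μ/r at r = 6400 km: μ = v²r = (4.10)² × 6400 = 1.07584×10^5 km³/s².
Semi-major axis of the transfer orbit: a_t = (25300 + 6400)/2 = 15850 km.
At r₁ the circular-orbit speed is v₁ = √(μ/r₁) = 2.06212 km/s.
Transfer-orbit speed at r₁ (vis-viva equation): v_a = √[μ(2/r₁ − 1/a_t)] = 1.31035 km/s.
First burn Δv₁ = |v_a − v₁| = 0.7518 km/s.
At r₂, v₂ = √(μ/r₂) = 4.100 km/s.
Transfer-orbit speed at r₂: v_p = √[μ(2/r₂ − 1/a_t)] = 5.180 km/s.
Second burn Δv₂ = |v₂ − v_p| = 1.080 km/s.
Total Δv = Δv₁ + Δv₂ = 1.832 km/s.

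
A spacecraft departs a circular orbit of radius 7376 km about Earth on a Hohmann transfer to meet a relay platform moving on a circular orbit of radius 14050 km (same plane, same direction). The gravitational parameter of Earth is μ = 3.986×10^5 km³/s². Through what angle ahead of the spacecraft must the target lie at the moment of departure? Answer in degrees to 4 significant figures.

φ = 60.15°

Semi-major axis of the transfer orbit: a_t = (7376 + 14050)/2 = 10713 km.
The half-period of the transfer ellipse is t = π√(a_t³/μ) = 5517.6 s.
The target's mean motion on its circular orbit is ω₂ = √(μ/r₂³) = 3.7910×10^-4 rad/s.
Angle swept by the target during transfer: ω₂·t = 2.0917 rad = 119.85°.
Arrival is 180° from departure on the ellipse, so φ = 180° − 119.85° = 60.15°.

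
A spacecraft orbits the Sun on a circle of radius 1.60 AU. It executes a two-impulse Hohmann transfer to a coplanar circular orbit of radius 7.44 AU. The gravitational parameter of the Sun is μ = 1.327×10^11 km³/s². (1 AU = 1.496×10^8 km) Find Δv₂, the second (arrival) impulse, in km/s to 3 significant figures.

In km: r₁ = 1.60 × 1.496×10^8 = 2.3936×10^8 km; r₂ = 7.44 × 1.496×10^8 = 1.113024×10^9 km.
Transfer-ellipse semi-major axis a_t = (r₁ + r₂)/2 = (2.3936×10^8 + 1.113024×10^9)/2 = 6.76192×10^8 km.
Circular speed at r = 1.113024×10^9 km: v_c = √(μ/r) = 10.919 km/s.
Transfer-orbit speed at the same r (vis-viva, a = a_t): v_t = √[μ(2/r − 1/a_t)] = 6.4964 km/s.
Δv₂ = |v_t − v_c| = |6.4964 − 10.919| = 4.423 km/s.

Δv₂ = 4.42 km/s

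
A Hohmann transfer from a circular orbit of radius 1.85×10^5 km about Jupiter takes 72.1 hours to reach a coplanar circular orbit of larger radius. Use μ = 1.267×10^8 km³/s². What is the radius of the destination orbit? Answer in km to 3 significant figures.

r₂ = 1.72×10^6 km

Transfer time t = 72.1 hours = 2.5956×10^5 s, and t = π√(a_t³/μ).
So a_t = (μ t²/π²)^(1/3) = (1.267×10^8 × (2.5956×10^5)² / π²)^(1/3) = 9.5276×10^5 km.
Since a_t = (r₁ + r₂)/2, r₂ = 2a_t − r₁ = 2×9.5276×10^5 − 1.850×10^5 = 1.72052×10^6 km.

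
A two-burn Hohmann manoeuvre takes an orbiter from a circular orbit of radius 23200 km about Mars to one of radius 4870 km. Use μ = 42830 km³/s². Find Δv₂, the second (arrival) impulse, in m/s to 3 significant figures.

Transfer-ellipse semi-major axis a_t = (r₁ + r₂)/2 = (23200 + 4870)/2 = 14035 km.
Circular speed at r = 4870 km: v_c = √(μ/r) = 2.9656 km/s.
Transfer-orbit speed at the same r (vis-viva, a = a_t): v_t = √[μ(2/r − 1/a_t)] = 3.8128 km/s.
Δv₂ = |v_t − v_c| = |3.8128 − 2.9656| = 0.8472 km/s.

Δv₂ = 847 m/s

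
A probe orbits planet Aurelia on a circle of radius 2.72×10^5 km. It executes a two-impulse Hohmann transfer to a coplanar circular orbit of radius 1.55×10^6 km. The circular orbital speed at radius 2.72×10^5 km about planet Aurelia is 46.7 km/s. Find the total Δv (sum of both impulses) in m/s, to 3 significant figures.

Δv = 23100 m/s

From the circular-orbit relation v² = μ/r at r = 2.72×10^5 km: μ = v²r = (46.7)² × 2.72×10^5 = 5.93202×10^8 km³/s².
Transfer-ellipse semi-major axis a_t = (r₁ + r₂)/2 = (2.720×10^5 + 1.550×10^6)/2 = 9.110×10^5 km.
At r₁ the circular-orbit speed is v₁ = √(μ/r₁) = 46.700 km/s.
On the transfer ellipse at r₁, vis-viva equation gives v_p = √[μ(2/r₁ − 1/a_t)] = 60.915 km/s.
First burn Δv₁ = |v_p − v₁| = 14.215 km/s.
Circular speed at r₂: v₂ = √(μ/r₂) = 19.5630 km/s.
Transfer-orbit speed at r₂: v_a = √[μ(2/r₂ − 1/a_t)] = 10.6896 km/s.
Second burn Δv₂ = |v₂ − v_a| = 8.8734 km/s.
Total Δv = Δv₁ + Δv₂ = 23.09 km/s.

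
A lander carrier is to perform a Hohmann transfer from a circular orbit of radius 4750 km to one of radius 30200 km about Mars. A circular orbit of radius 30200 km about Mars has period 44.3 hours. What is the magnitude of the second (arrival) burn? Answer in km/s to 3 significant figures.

Δv₂ = 0.569 km/s

From Kepler's third law T² = 4π²r³/μ at r = 30200 km, T = 44.3 hours = 44.3 × 3600 s = 1.5948×10^5 s: μ = 4π²r³/T² = 42753.1 km³/s².
Semi-major axis of the transfer orbit: a_t = (4750 + 30200)/2 = 17475 km.
On the circular orbit at r = 30200 km, v_c = √(μ/r) = 1.1898 km/s.
Transfer-orbit speed at the same r (vis-viva, a = a_t): v_t = √[μ(2/r − 1/a_t)] = 0.62032 km/s.
Δv₂ = |v_t − v_c| = |0.62032 − 1.1898| = 0.5695 km/s.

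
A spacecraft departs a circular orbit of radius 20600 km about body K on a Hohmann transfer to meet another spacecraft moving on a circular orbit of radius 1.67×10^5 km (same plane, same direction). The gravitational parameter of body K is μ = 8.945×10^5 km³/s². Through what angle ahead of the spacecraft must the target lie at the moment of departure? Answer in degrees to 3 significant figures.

The Hohmann ellipse has a_t = (r₁ + r₂)/2 = 93800 km.
Transfer time t = π√(a_t³/μ) = 95425.4 s.
The target's mean motion on its circular orbit is ω₂ = √(μ/r₂³) = 1.38585×10^-5 rad/s.
Angle swept by the target during transfer: ω₂·t = 1.3225 rad = 75.77°.
The spacecraft traverses 180° on the transfer ellipse, so the target must lead by 180° − 75.77° = 104°.

φ = 104°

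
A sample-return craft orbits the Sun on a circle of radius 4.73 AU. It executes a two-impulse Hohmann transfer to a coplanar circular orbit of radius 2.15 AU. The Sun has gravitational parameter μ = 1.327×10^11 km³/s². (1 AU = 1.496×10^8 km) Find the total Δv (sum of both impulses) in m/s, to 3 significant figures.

Δv = 6370 m/s

In km: r₁ = 4.73 × 1.496×10^8 = 7.07608×10^8 km; r₂ = 2.15 × 1.496×10^8 = 3.2164×10^8 km.
The Hohmann ellipse has a_t = (r₁ + r₂)/2 = 5.14624×10^8 km.
Circular speed at r₁: v₁ = √(μ/r₁) = √(1.327×10^11/7.07608×10^8) = 13.694 km/s.
Transfer-orbit speed at r₁ (v² = μ(2/r − 1/a)): v_a = √[μ(2/r₁ − 1/a_t)] = 10.826 km/s.
First burn Δv₁ = |v_a − v₁| = 2.868 km/s.
At r₂, v₂ = √(μ/r₂) = 20.312 km/s.
Transfer-orbit speed at r₂: v_p = √[μ(2/r₂ − 1/a_t)] = 23.818 km/s.
Second burn Δv₂ = |v₂ − v_p| = 3.506 km/s.
Total Δv = Δv₁ + Δv₂ = 6.374 km/s.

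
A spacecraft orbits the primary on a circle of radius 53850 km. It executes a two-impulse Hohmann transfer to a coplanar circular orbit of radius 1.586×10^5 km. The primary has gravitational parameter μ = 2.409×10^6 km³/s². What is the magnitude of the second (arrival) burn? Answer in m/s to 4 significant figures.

Semi-major axis of the transfer orbit: a_t = (53850 + 1.586×10^5)/2 = 1.06225×10^5 km.
Circular speed at r = 1.586×10^5 km: v_c = √(μ/r) = 3.897 km/s.
Transfer-orbit speed at the same r (vis-viva, a = a_t): v_t = √[μ(2/r − 1/a_t)] = 2.775 km/s.
Δv₂ = |v_t − v_c| = |2.775 − 3.897| = 1.122 km/s.

Δv₂ = 1122 m/s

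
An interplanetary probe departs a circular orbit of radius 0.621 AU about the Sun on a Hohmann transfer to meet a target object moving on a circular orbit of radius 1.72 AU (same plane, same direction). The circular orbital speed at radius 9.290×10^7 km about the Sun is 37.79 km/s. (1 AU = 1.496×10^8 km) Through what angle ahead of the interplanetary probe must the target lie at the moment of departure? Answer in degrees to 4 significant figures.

φ = 78.95°

From the circular-orbit relation v² = μ/r at r = 9.290×10^7 km: μ = v²r = (37.79)² × 9.290×10^7 = 1.32669×10^11 km³/s².
In km: r₁ = 0.621 × 1.496×10^8 = 9.29016×10^7 km; r₂ = 1.72 × 1.496×10^8 = 2.57312×10^8 km.
Transfer-ellipse semi-major axis a_t = (r₁ + r₂)/2 = (9.29016×10^7 + 2.57312×10^8)/2 = 1.751068×10^8 km.
The half-period of the transfer ellipse is t = π√(a_t³/μ) = 1.9986×10^7 s.
Target angular speed ω₂ = √(μ/r₂³) = 8.8246×10^-8 rad/s.
Angle swept by the target during transfer: ω₂·t = 1.7637 rad = 101.05°.
The interplanetary probe traverses 180° on the transfer ellipse, so the target must lead by 180° − 101.05° = 78.95°.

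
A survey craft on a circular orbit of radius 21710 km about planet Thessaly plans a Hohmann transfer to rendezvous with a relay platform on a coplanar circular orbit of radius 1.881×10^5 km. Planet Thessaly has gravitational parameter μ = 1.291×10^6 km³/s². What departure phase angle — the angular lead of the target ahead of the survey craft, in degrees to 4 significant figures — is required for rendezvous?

φ = 105.0°

Transfer-ellipse semi-major axis a_t = (r₁ + r₂)/2 = (21710 + 1.881×10^5)/2 = 1.04905×10^5 km.
Transfer time t = π√(a_t³/μ) = 93947 s.
Target angular speed ω₂ = √(μ/r₂³) = 1.3928×10^-5 rad/s.
Angle swept by the target during transfer: ω₂·t = 1.3085 rad = 74.97°.
The survey craft traverses 180° on the transfer ellipse, so the target must lead by 180° − 74.97° = 105.0°.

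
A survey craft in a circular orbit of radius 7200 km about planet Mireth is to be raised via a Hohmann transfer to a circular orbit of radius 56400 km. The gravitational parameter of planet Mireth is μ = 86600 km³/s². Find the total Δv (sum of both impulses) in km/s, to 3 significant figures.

Δv = 1.80 km/s

Transfer-ellipse semi-major axis a_t = (r₁ + r₂)/2 = (7200 + 56400)/2 = 31800 km.
At r₁ the circular-orbit speed is v₁ = √(μ/r₁) = 3.4681 km/s.
Transfer-orbit speed at r₁ (vis-viva): v_p = √[μ(2/r₁ − 1/a_t)] = 4.6187 km/s.
First burn Δv₁ = |v_p − v₁| = 1.1506 km/s.
At r₂, v₂ = √(μ/r₂) = 1.23914 km/s.
Transfer-orbit speed at r₂: v_a = √[μ(2/r₂ − 1/a_t)] = 0.589620 km/s.
Second burn Δv₂ = |v₂ − v_a| = 0.64952 km/s.
Δv = Δv₁ + Δv₂ = 1.1506 + 0.64952 = 1.800 km/s.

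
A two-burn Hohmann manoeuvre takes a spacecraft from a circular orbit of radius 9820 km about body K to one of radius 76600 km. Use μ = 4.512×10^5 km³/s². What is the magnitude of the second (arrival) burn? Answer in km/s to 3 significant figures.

The Hohmann ellipse has a_t = (r₁ + r₂)/2 = 43210 km.
On the circular orbit at r = 76600 km, v_c = √(μ/r) = 2.427 km/s.
Vis-viva on the transfer ellipse at r = 76600 km gives v_t = √[μ(2/r − 1/a_t)] = 1.157 km/s.
Δv₂ = |v_t − v_c| = |1.157 − 2.427| = 1.270 km/s.

Δv₂ = 1.27 km/s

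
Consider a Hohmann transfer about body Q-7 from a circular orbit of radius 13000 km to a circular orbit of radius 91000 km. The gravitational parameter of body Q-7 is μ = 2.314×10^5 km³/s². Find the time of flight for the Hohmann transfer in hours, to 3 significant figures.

Semi-major axis of the transfer orbit: a_t = (13000 + 91000)/2 = 52000 km.
Half the transfer-orbit period gives t = π√(a_t³/μ) = 77440 s.
Converting: 77440 s ÷ 3600 s/hour = 21.5 hours.

t = 21.5 hours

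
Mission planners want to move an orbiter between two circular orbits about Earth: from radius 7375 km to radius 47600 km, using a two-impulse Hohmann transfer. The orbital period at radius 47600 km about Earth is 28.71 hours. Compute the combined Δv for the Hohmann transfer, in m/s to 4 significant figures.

Δv = 3717 m/s

From Kepler's third law T² = 4π²r³/μ at r = 47600 km, T = 28.71 hours = 28.71 × 3600 s = 1.03356×10^5 s: μ = 4π²r³/T² = 3.98574×10^5 km³/s².
Transfer-ellipse semi-major axis a_t = (r₁ + r₂)/2 = (7375 + 47600)/2 = 27487.5 km.
At r₁ the circular-orbit speed is v₁ = √(μ/r₁) = 7.3515 km/s.
Transfer-orbit speed at r₁ (v² = μ(2/r − 1/a)): v_p = √[μ(2/r₁ − 1/a_t)] = 9.6741 km/s.
First burn Δv₁ = |v_p − v₁| = 2.3226 km/s.
At r₂, v₂ = √(μ/r₂) = 2.8937 km/s.
Transfer-orbit speed at r₂: v_a = √[μ(2/r₂ − 1/a_t)] = 1.4989 km/s.
Second burn Δv₂ = |v₂ − v_a| = 1.3948 km/s.
Δv = Δv₁ + Δv₂ = 2.3226 + 1.3948 = 3.717 km/s.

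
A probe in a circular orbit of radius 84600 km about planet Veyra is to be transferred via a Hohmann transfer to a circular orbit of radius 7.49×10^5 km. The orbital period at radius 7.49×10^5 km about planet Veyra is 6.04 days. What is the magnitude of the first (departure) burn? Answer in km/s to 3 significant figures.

From Kepler's third law T² = 4π²r³/μ at r = 7.49×10^5 km, T = 6.04 days = 6.04 × 86400 s = 5.21856×10^5 s: μ = 4π²r³/T² = 6.09121×10^7 km³/s².
The Hohmann ellipse has a_t = (r₁ + r₂)/2 = 4.168×10^5 km.
On the circular orbit at r = 84600 km, v_c = √(μ/r) = 26.833 km/s.
Vis-viva on the transfer ellipse at r = 84600 km gives v_t = √[μ(2/r − 1/a_t)] = 35.970 km/s.
Δv₁ = |v_t − v_c| = |35.970 − 26.833| = 9.137 km/s.

Δv₁ = 9.14 km/s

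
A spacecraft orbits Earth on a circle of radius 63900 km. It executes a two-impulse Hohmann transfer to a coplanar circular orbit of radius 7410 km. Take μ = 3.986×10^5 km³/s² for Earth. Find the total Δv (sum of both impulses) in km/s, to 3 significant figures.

Transfer-ellipse semi-major axis a_t = (r₁ + r₂)/2 = (63900 + 7410)/2 = 35655 km.
At r₁ the circular-orbit speed is v₁ = √(μ/r₁) = 2.498 km/s.
Transfer-orbit speed at r₁ (vis-viva equation): v_a = √[μ(2/r₁ − 1/a_t)] = 1.139 km/s.
First burn Δv₁ = |v_a − v₁| = 1.359 km/s.
Circular speed at r₂: v₂ = √(μ/r₂) = 7.3343 km/s.
Transfer-orbit speed at r₂: v_p = √[μ(2/r₂ − 1/a_t)] = 9.8186 km/s.
Second burn Δv₂ = |v₂ − v_p| = 2.484 km/s.
Total Δv = Δv₁ + Δv₂ = 3.843 km/s.

Δv = 3.84 km/s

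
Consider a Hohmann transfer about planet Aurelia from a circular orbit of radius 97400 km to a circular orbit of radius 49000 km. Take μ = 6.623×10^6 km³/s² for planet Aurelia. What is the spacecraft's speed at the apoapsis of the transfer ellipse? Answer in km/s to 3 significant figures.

The Hohmann ellipse has a_t = (r₁ + r₂)/2 = 73200 km.
The apoapsis of the transfer ellipse is at r = 97400 km.
From the vis-viva equation, v = √[μ(2/r − 1/a_t)] = 6.747 km/s.

v = 6.75 km/s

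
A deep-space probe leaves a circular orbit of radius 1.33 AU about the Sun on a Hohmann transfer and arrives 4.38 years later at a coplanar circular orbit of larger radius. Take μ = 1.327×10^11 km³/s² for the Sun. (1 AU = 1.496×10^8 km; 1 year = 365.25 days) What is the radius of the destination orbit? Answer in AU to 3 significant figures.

r₂ = 7.17 AU

In km: r₁ = 1.33 × 1.496×10^8 = 1.98968×10^8 km.
Transfer time t = 4.38 years × 365.25 × 86400 s = 1.38222288×10^8 s, and t = π√(a_t³/μ).
So a_t = (μ t²/π²)^(1/3) = (1.327×10^11 × (1.38222288×10^8)² / π²)^(1/3) = 6.3569×10^8 km.
Since a_t = (r₁ + r₂)/2, r₂ = 2a_t − r₁ = 2×6.3569×10^8 − 1.98968×10^8 = 1.072412×10^9 km.
In AU: r₂ = 1.072412×10^9 / 1.496×10^8 = 7.17 AU.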